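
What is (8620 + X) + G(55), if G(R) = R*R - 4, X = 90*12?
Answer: 12721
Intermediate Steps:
X = 1080
G(R) = -4 + R² (G(R) = R² - 4 = -4 + R²)
(8620 + X) + G(55) = (8620 + 1080) + (-4 + 55²) = 9700 + (-4 + 3025) = 9700 + 3021 = 12721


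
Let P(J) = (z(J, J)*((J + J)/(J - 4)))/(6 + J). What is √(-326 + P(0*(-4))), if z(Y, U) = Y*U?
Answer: I*√326 ≈ 18.055*I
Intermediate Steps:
z(Y, U) = U*Y
P(J) = 2*J³/((-4 + J)*(6 + J)) (P(J) = ((J*J)*((J + J)/(J - 4)))/(6 + J) = (J²*((2*J)/(-4 + J)))/(6 + J) = (J²*(2*J/(-4 + J)))/(6 + J) = (2*J³/(-4 + J))/(6 + J) = 2*J³/((-4 + J)*(6 + J)))
√(-326 + P(0*(-4))) = √(-326 + 2*(0*(-4))³/(-24 + (0*(-4))² + 2*(0*(-4)))) = √(-326 + 2*0³/(-24 + 0² + 2*0)) = √(-326 + 2*0/(-24 + 0 + 0)) = √(-326 + 2*0/(-24)) = √(-326 + 2*0*(-1/24)) = √(-326 + 0) = √(-326) = I*√326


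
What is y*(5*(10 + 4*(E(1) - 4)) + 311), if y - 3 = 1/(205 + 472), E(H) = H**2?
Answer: 611632/677 ≈ 903.44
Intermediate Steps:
y = 2032/677 (y = 3 + 1/(205 + 472) = 3 + 1/677 = 2032/677 ≈ 3.0015)
y*(5*(10 + 4*(E(1) - 4)) + 311) = 2032*(5*(10 + 4*(1**2 - 4)) + 311)/677 = 2032*(5*(10 + 4*(1 - 4)) + 311)/677 = 2032*(5*(10 + 4*(-3)) + 311)/677 = 2032*(5*(10 - 12) + 311)/677 = 2032*(5*(-2) + 311)/677 = 2032*(-10 + 311)/677 = (2032/677)*301 = 611632/677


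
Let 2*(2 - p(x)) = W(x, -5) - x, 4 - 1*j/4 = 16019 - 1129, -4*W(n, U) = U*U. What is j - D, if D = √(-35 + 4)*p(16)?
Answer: -59544 - 105*I*√31/8 ≈ -59544.0 - 73.077*I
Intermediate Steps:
W(n, U) = -U²/4 (W(n, U) = -U*U/4 = -U²/4)
j = -59544 (j = 16 - 4*(16019 - 1129) = 16 - 4*14890 = 16 - 59560 = -59544)
p(x) = 41/8 + x/2 (p(x) = 2 - (-¼*(-5)² - x)/2 = 2 - (-¼*25 - x)/2 = 2 - (-25/4 - x)/2 = 2 + (25/8 + x/2) = 41/8 + x/2)
D = 105*I*√31/8 (D = √(-35 + 4)*(41/8 + (½)*16) = √(-31)*(41/8 + 8) = (I*√31)*(105/8) = 105*I*√31/8 ≈ 73.077*I)
j - D = -59544 - 105*I*√31/8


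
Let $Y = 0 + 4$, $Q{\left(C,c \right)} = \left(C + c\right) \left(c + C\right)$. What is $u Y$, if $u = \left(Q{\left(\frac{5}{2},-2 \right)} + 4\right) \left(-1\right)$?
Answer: $-17$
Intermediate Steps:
$Q{\left(C,c \right)} = \left(C + c\right)^{2}$ ($Q{\left(C,c \right)} = \left(C + c\right) \left(C + c\right) = \left(C + c\right)^{2}$)
$u = - \frac{17}{4}$ ($u = \left(\left(\frac{5}{2} - 2\right)^{2} + 4\right) \left(-1\right) = \left(\left(\frac{1}{2}\right)^{2} + 4\right) \left(-1\right) = \left(\frac{1}{4} + 4\right) \left(-1\right) = \frac{17}{4} \left(-1\right) = - \frac{17}{4} \approx -4.25$)
$Y = 4$
$u Y = \left(- \frac{17}{4}\right) 4 = -17$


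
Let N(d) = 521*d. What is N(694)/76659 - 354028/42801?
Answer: -353445566/99426723 ≈ -3.5548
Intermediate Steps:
N(694)/76659 - 354028/42801 = (521*694)/76659 - 354028/42801 = 361574*(1/76659) - 354028*1/42801 = 361574/76659 - 354028/42801 = -353445566/99426723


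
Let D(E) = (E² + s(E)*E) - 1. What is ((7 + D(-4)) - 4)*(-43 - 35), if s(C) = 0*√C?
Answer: -1404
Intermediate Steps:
s(C) = 0
D(E) = -1 + E² (D(E) = (E² + 0*E) - 1 = (E² + 0) - 1 = E² - 1 = -1 + E²)
((7 + D(-4)) - 4)*(-43 - 35) = ((7 + (-1 + (-4)²)) - 4)*(-43 - 35) = ((7 + (-1 + 16)) - 4)*(-78) = ((7 + 15) - 4)*(-78) = (22 - 4)*(-78) = 18*(-78) = -1404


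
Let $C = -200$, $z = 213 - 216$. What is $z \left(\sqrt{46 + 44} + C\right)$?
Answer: $600 - 9 \sqrt{10} \approx 571.54$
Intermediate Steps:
$z = -3$ ($z = 213 - 216 = -3$)
$z \left(\sqrt{46 + 44} + C\right) = - 3 \left(\sqrt{46 + 44} - 200\right) = - 3 \left(\sqrt{90} - 200\right) = - 3 \left(3 \sqrt{10} - 200\right) = - 3 \left(-200 + 3 \sqrt{10}\right) = 600 - 9 \sqrt{10}$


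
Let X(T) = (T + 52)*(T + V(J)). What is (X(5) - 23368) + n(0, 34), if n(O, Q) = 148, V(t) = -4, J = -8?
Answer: -23163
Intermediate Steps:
X(T) = (-4 + T)*(52 + T) (X(T) = (T + 52)*(T - 4) = (52 + T)*(-4 + T) = (-4 + T)*(52 + T))
(X(5) - 23368) + n(0, 34) = ((-208 + 5² + 48*5) - 23368) + 148 = ((-208 + 25 + 240) - 23368) + 148 = (57 - 23368) + 148 = -23311 + 148 = -23163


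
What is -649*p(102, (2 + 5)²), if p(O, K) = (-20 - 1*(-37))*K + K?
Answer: -572418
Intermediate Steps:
p(O, K) = 18*K (p(O, K) = (-20 + 37)*K + K = 17*K + K = 18*K)
-649*p(102, (2 + 5)²) = -11682*(2 + 5)² = -11682*7² = -11682*49 = -649*882 = -572418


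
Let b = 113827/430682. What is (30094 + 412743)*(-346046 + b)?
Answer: -9428358399185595/61526 ≈ -1.5324e+11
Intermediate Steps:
b = 16261/61526 (b = 113827*(1/430682) = 16261/61526 ≈ 0.26429)
(30094 + 412743)*(-346046 + b) = (30094 + 412743)*(-346046 + 16261/61526) = 442837*(-21290809935/61526) = -9428358399185595/61526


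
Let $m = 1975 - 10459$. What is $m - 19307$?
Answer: $-27791$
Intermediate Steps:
$m = -8484$
$m - 19307 = -8484 - 19307 = -27791$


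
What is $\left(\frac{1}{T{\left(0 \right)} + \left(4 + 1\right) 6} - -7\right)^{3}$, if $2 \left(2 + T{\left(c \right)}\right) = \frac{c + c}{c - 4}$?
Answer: $\frac{7645373}{21952} \approx 348.28$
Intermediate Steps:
$T{\left(c \right)} = -2 + \frac{c}{-4 + c}$ ($T{\left(c \right)} = -2 + \frac{\left(c + c\right) \frac{1}{c - 4}}{2} = -2 + \frac{2 c \frac{1}{-4 + c}}{2} = -2 + \frac{c}{-4 + c}$)
$\left(\frac{1}{T{\left(0 \right)} + \left(4 + 1\right) 6} - -7\right)^{3} = \left(\frac{1}{\frac{8 - 0}{-4 + 0} + \left(4 + 1\right) 6} - -7\right)^{3} = \left(\frac{1}{\frac{8 + 0}{-4} + 5 \cdot 6} + 7\right)^{3} = \left(\frac{1}{\left(- \frac{1}{4}\right) 8 + 30} + 7\right)^{3} = \left(\frac{1}{-2 + 30} + 7\right)^{3} = \left(\frac{1}{28} + 7\right)^{3} = \left(\frac{197}{28}\right)^{3} = \frac{7645373}{21952}$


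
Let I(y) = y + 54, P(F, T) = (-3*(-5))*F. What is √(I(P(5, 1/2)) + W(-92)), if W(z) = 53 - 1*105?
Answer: √77 ≈ 8.7750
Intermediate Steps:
P(F, T) = 15*F
I(y) = 54 + y
W(z) = -52 (W(z) = 53 - 105 = -52)
√(I(P(5, 1/2)) + W(-92)) = √((54 + 15*5) - 52) = √((54 + 75) - 52) = √(129 - 52) = √77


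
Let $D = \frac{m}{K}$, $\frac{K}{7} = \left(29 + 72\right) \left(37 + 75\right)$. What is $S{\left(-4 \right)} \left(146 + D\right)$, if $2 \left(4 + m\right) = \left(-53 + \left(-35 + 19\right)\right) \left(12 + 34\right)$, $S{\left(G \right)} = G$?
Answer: $- \frac{11559273}{19796} \approx -583.92$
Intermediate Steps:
$K = 79184$ ($K = 7 \left(29 + 72\right) \left(37 + 75\right) = 7 \cdot 101 \cdot 112 = 7 \cdot 11312 = 79184$)
$m = -1591$ ($m = -4 + \frac{\left(-53 + \left(-35 + 19\right)\right) \left(12 + 34\right)}{2} = -4 + \frac{\left(-53 - 16\right) 46}{2} = -4 + \frac{\left(-69\right) 46}{2} = -4 + \frac{1}{2} \left(-3174\right) = -4 - 1587 = -1591$)
$D = - \frac{1591}{79184} \approx -0.020092$
$S{\left(-4 \right)} \left(146 + D\right) = - 4 \left(146 - \frac{1591}{79184}\right) = \left(-4\right) \frac{11559273}{79184} = - \frac{11559273}{19796}$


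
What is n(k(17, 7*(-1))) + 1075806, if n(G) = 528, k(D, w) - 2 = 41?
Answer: 1076334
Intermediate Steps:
k(D, w) = 43 (k(D, w) = 2 + 41 = 43)
n(k(17, 7*(-1))) + 1075806 = 528 + 1075806 = 1076334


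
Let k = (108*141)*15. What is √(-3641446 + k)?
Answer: I*√3413026 ≈ 1847.4*I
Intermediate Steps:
k = 228420 (k = 15228*15 = 228420)
√(-3641446 + k) = √(-3641446 + 228420) = √(-3413026) = I*√3413026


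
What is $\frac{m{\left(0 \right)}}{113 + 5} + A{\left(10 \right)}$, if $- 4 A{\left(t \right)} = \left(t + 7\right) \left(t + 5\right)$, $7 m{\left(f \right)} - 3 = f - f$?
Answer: $- \frac{105309}{1652} \approx -63.746$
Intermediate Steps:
$m{\left(f \right)} = \frac{3}{7}$ ($m{\left(f \right)} = \frac{3}{7} + \frac{f - f}{7} = \frac{3}{7} + \frac{1}{7} \cdot 0 = \frac{3}{7} + 0 = \frac{3}{7}$)
$A{\left(t \right)} = - \frac{\left(5 + t\right) \left(7 + t\right)}{4}$ ($A{\left(t \right)} = - \frac{\left(t + 7\right) \left(t + 5\right)}{4} = - \frac{\left(7 + t\right) \left(5 + t\right)}{4} = - \frac{\left(5 + t\right) \left(7 + t\right)}{4}$)
$\frac{m{\left(0 \right)}}{113 + 5} + A{\left(10 \right)} = \frac{1}{113 + 5} \cdot \frac{3}{7} - \left(\frac{155}{4} + 25\right) = \frac{1}{118} \cdot \frac{3}{7} - \frac{255}{4} = \frac{3}{826} - \frac{255}{4} = - \frac{105309}{1652}$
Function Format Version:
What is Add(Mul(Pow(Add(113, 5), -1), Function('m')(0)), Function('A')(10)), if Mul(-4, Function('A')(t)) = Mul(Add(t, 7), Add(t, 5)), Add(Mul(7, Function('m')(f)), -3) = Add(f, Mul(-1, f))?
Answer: Rational(-105309, 1652) ≈ -63.746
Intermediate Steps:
Function('m')(f) = Rational(3, 7) (Function('m')(f) = Add(Rational(3, 7), Mul(Rational(1, 7), Add(f, Mul(-1, f)))) = Add(Rational(3, 7), Mul(Rational(1, 7), 0)) = Add(Rational(3, 7), 0) = Rational(3, 7))
Function('A')(t) = Mul(Rational(-1, 4), Add(5, t), Add(7, t)) (Function('A')(t) = Mul(Rational(-1, 4), Mul(Add(t, 7), Add(t, 5))) = Mul(Rational(-1, 4), Mul(Add(7, t), Add(5, t))) = Mul(Rational(-1, 4), Mul(Add(5, t), Add(7, t))) = Mul(Rational(-1, 4), Add(5, t), Add(7, t)))
Add(Mul(Pow(Add(113, 5), -1), Function('m')(0)), Function('A')(10)) = Add(Mul(Pow(Add(113, 5), -1), Rational(3, 7)), Add(Rational(-35, 4), Mul(-3, 10), Mul(Rational(-1, 4), Pow(10, 2)))) = Add(Mul(Pow(118, -1), Rational(3, 7)), Add(Rational(-35, 4), -30, Mul(Rational(-1, 4), 100))) = Add(Mul(Rational(1, 118), Rational(3, 7)), Add(Rational(-35, 4), -30, -25)) = Add(Rational(3, 826), Rational(-255, 4)) = Rational(-105309, 1652)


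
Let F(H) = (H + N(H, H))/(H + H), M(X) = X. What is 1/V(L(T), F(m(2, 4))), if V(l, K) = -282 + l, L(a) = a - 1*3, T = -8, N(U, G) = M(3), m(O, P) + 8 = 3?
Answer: -1/293 ≈ -0.0034130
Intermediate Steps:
m(O, P) = -5 (m(O, P) = -8 + 3 = -5)
N(U, G) = 3
L(a) = -3 + a (L(a) = a - 3 = -3 + a)
F(H) = (3 + H)/(2*H) (F(H) = (H + 3)/(H + H) = (3 + H)/((2*H)) = (3 + H)*(1/(2*H)) = (3 + H)/(2*H))
1/V(L(T), F(m(2, 4))) = 1/(-282 + (-3 - 8)) = 1/(-282 - 11) = 1/(-293) = -1/293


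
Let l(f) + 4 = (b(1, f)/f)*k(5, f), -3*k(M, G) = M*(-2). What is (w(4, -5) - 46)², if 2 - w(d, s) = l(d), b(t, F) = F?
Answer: 16900/9 ≈ 1877.8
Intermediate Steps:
k(M, G) = 2*M/3 (k(M, G) = -M*(-2)/3 = -(-2)*M/3 = 2*M/3)
l(f) = -⅔ (l(f) = -4 + (f/f)*((⅔)*5) = -4 + 1*(10/3) = -4 + 10/3 = -⅔)
w(d, s) = 8/3 (w(d, s) = 2 - 1*(-⅔) = 2 + ⅔ = 8/3)
(w(4, -5) - 46)² = (8/3 - 46)² = (-130/3)² = 16900/9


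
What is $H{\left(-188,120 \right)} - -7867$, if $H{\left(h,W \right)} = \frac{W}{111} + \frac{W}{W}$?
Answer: $\frac{291156}{37} \approx 7869.1$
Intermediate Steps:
$H{\left(h,W \right)} = 1 + \frac{W}{111}$ ($H{\left(h,W \right)} = W \frac{1}{111} + 1 = \frac{W}{111} + 1 = 1 + \frac{W}{111}$)
$H{\left(-188,120 \right)} - -7867 = \left(1 + \frac{1}{111} \cdot 120\right) - -7867 = \left(1 + \frac{40}{37}\right) + 7867 = \frac{77}{37} + 7867 = \frac{291156}{37}$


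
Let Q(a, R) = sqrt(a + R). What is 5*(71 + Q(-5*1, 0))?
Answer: 355 + 5*I*sqrt(5) ≈ 355.0 + 11.18*I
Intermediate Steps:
Q(a, R) = sqrt(R + a)
5*(71 + Q(-5*1, 0)) = 5*(71 + sqrt(0 - 5*1)) = 5*(71 + sqrt(0 - 5)) = 5*(71 + sqrt(-5)) = 5*(71 + I*sqrt(5)) = 355 + 5*I*sqrt(5)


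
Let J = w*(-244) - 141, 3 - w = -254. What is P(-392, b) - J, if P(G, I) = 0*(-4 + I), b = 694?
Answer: 62849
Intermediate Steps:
w = 257 (w = 3 - 1*(-254) = 3 + 254 = 257)
P(G, I) = 0
J = -62849 (J = 257*(-244) - 141 = -62708 - 141 = -62849)
P(-392, b) - J = 0 - 1*(-62849) = 0 + 62849 = 62849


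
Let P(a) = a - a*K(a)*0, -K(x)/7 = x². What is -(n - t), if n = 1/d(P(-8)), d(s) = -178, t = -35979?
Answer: -6404261/178 ≈ -35979.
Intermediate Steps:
K(x) = -7*x²
P(a) = a (P(a) = a - a*(-7*a²)*0 = a - (-7*a³)*0 = a - 1*0 = a + 0 = a)
n = -1/178 (n = 1/(-178) = -1/178 ≈ -0.0056180)
-(n - t) = -(-1/178 - 1*(-35979)) = -(-1/178 + 35979) = -1*6404261/178 = -6404261/178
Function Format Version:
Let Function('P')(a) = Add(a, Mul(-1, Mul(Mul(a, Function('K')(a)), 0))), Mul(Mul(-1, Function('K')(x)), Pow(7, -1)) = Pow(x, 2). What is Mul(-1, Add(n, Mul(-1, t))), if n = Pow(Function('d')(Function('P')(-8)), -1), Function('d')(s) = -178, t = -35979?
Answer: Rational(-6404261, 178) ≈ -35979.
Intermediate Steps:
Function('K')(x) = Mul(-7, Pow(x, 2))
Function('P')(a) = a (Function('P')(a) = Add(a, Mul(-1, Mul(Mul(a, Mul(-7, Pow(a, 2))), 0))) = Add(a, Mul(-1, Mul(Mul(-7, Pow(a, 3)), 0))) = Add(a, Mul(-1, 0)) = Add(a, 0) = a)
n = Rational(-1, 178) (n = Pow(-178, -1) = Rational(-1, 178) ≈ -0.0056180)
Mul(-1, Add(n, Mul(-1, t))) = Mul(-1, Add(Rational(-1, 178), Mul(-1, -35979))) = Mul(-1, Add(Rational(-1, 178), 35979)) = Mul(-1, Rational(6404261, 178)) = Rational(-6404261, 178)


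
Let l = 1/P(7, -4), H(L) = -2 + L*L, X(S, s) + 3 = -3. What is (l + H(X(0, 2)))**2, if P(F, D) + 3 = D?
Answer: 56169/49 ≈ 1146.3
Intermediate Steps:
P(F, D) = -3 + D
X(S, s) = -6 (X(S, s) = -3 - 3 = -6)
H(L) = -2 + L**2
l = -1/7 (l = 1/(-3 - 4) = 1/(-7) = -1/7 ≈ -0.14286)
(l + H(X(0, 2)))**2 = (-1/7 + (-2 + (-6)**2))**2 = (-1/7 + (-2 + 36))**2 = (-1/7 + 34)**2 = (237/7)**2 = 56169/49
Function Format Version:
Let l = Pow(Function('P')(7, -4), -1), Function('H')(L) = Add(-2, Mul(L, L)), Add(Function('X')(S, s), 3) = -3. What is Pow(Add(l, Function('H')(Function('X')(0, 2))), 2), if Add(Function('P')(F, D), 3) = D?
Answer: Rational(56169, 49) ≈ 1146.3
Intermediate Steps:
Function('P')(F, D) = Add(-3, D)
Function('X')(S, s) = -6 (Function('X')(S, s) = Add(-3, -3) = -6)
Function('H')(L) = Add(-2, Pow(L, 2))
l = Rational(-1, 7) (l = Pow(Add(-3, -4), -1) = Pow(-7, -1) = Rational(-1, 7) ≈ -0.14286)
Pow(Add(l, Function('H')(Function('X')(0, 2))), 2) = Pow(Add(Rational(-1, 7), Add(-2, Pow(-6, 2))), 2) = Pow(Add(Rational(-1, 7), Add(-2, 36)), 2) = Pow(Add(Rational(-1, 7), 34), 2) = Pow(Rational(237, 7), 2) = Rational(56169, 49)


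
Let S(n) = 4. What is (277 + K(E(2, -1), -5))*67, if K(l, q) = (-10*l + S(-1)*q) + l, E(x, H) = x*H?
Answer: 18425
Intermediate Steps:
E(x, H) = H*x
K(l, q) = -9*l + 4*q (K(l, q) = (-10*l + 4*q) + l = -9*l + 4*q)
(277 + K(E(2, -1), -5))*67 = (277 + (-(-9)*2 + 4*(-5)))*67 = (277 + (-9*(-2) - 20))*67 = (277 + (18 - 20))*67 = (277 - 2)*67 = 275*67 = 18425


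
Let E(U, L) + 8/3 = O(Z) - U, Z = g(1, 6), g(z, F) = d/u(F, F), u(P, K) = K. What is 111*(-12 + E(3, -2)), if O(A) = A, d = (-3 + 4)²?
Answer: -3885/2 ≈ -1942.5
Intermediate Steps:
d = 1 (d = 1² = 1)
g(z, F) = 1/F
Z = ⅙ (Z = 1/6 = ⅙ ≈ 0.16667)
E(U, L) = -5/2 - U (E(U, L) = -8/3 + (⅙ - U) = -5/2 - U)
111*(-12 + E(3, -2)) = 111*(-12 + (-5/2 - 1*3)) = 111*(-12 + (-5/2 - 3)) = 111*(-12 - 11/2) = 111*(-35/2) = -3885/2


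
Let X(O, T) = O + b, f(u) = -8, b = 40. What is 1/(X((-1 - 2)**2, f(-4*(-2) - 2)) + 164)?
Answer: 1/213 ≈ 0.0046948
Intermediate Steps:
X(O, T) = 40 + O (X(O, T) = O + 40 = 40 + O)
1/(X((-1 - 2)**2, f(-4*(-2) - 2)) + 164) = 1/((40 + (-1 - 2)**2) + 164) = 1/((40 + (-3)**2) + 164) = 1/((40 + 9) + 164) = 1/(49 + 164) = 1/213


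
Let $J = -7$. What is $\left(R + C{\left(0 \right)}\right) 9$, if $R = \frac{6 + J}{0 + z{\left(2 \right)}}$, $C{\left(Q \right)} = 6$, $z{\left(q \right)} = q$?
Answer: $\frac{99}{2} \approx 49.5$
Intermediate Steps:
$R = - \frac{1}{2}$ ($R = \frac{6 - 7}{0 + 2} = - \frac{1}{2} \approx -0.5$)
$\left(R + C{\left(0 \right)}\right) 9 = \left(- \frac{1}{2} + 6\right) 9 = \frac{11}{2} \cdot 9 = \frac{99}{2}$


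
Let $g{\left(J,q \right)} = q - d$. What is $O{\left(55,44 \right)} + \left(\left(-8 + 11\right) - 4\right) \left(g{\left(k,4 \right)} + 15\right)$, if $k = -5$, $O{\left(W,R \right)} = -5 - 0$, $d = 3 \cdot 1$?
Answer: $-21$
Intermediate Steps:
$d = 3$
$O{\left(W,R \right)} = -5$ ($O{\left(W,R \right)} = -5 + 0 = -5$)
$g{\left(J,q \right)} = -3 + q$ ($g{\left(J,q \right)} = q - 3 = -3 + q$)
$O{\left(55,44 \right)} + \left(\left(-8 + 11\right) - 4\right) \left(g{\left(k,4 \right)} + 15\right) = -5 + \left(\left(-8 + 11\right) - 4\right) \left(\left(-3 + 4\right) + 15\right) = -5 + \left(3 - 4\right) \left(1 + 15\right) = -5 - 16 = -21$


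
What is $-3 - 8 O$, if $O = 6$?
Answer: $-51$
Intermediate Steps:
$-3 - 8 O = -3 - 48 = -51$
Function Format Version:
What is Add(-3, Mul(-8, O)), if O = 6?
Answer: -51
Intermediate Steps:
Add(-3, Mul(-8, O)) = Add(-3, Mul(-8, 6)) = Add(-3, -48) = -51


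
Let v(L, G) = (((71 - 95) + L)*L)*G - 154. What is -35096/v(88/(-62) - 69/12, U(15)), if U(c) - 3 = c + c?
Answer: -539636096/111019601 ≈ -4.8607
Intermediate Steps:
U(c) = 3 + 2*c (U(c) = 3 + (c + c) = 3 + 2*c)
v(L, G) = -154 + G*L*(-24 + L) (v(L, G) = ((-24 + L)*L)*G - 154 = (L*(-24 + L))*G - 154 = G*L*(-24 + L) - 154 = -154 + G*L*(-24 + L))
-35096/v(88/(-62) - 69/12, U(15)) = -35096/(-154 + (3 + 2*15)*(88/(-62) - 69/12)² - 24*(3 + 2*15)*(88/(-62) - 69/12)) = -35096/(-154 + (3 + 30)*(88*(-1/62) - 69*1/12)² - 24*(3 + 30)*(88*(-1/62) - 69*1/12)) = -35096/(-154 + 33*(-44/31 - 23/4)² - 24*33*(-44/31 - 23/4)) = -35096/(-154 + 33*(-889/124)² - 24*33*(-889/124)) = -35096/(-154 + 33*(790321/15376) + 176022/31) = -35096/(-154 + 26080593/15376 + 176022/31) = -35096/111019601/15376 = -35096*15376/111019601 = -539636096/111019601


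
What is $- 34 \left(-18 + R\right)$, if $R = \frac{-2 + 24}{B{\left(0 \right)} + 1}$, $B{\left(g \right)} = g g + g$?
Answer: $-136$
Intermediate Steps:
$B{\left(g \right)} = g + g^{2}$ ($B{\left(g \right)} = g^{2} + g = g + g^{2}$)
$R = 22$ ($R = \frac{-2 + 24}{0 \left(1 + 0\right) + 1} = \frac{22}{0 \cdot 1 + 1} = \frac{22}{0 + 1} = \frac{22}{1} = 22 \cdot 1 = 22$)
$- 34 \left(-18 + R\right) = - 34 \left(-18 + 22\right) = \left(-34\right) 4 = -136$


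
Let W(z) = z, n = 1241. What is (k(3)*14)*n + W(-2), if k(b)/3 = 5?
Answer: 260608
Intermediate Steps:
k(b) = 15 (k(b) = 3*5 = 15)
(k(3)*14)*n + W(-2) = (15*14)*1241 - 2 = 210*1241 - 2 = 260610 - 2 = 260608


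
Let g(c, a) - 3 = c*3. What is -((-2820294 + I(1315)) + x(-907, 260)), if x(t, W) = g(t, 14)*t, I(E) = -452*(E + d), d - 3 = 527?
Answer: 1189008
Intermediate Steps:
d = 530 (d = 3 + 527 = 530)
g(c, a) = 3 + 3*c (g(c, a) = 3 + c*3 = 3 + 3*c)
I(E) = -239560 - 452*E (I(E) = -452*(E + 530) = -452*(530 + E) = -239560 - 452*E)
x(t, W) = t*(3 + 3*t) (x(t, W) = (3 + 3*t)*t = t*(3 + 3*t))
-((-2820294 + I(1315)) + x(-907, 260)) = -((-2820294 + (-239560 - 452*1315)) + 3*(-907)*(1 - 907)) = -((-2820294 + (-239560 - 594380)) + 3*(-907)*(-906)) = -((-2820294 - 833940) + 2465226) = -(-3654234 + 2465226) = -1*(-1189008) = 1189008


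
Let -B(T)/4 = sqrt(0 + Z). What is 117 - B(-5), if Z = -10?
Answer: 117 + 4*I*sqrt(10) ≈ 117.0 + 12.649*I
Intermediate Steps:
B(T) = -4*I*sqrt(10) (B(T) = -4*sqrt(0 - 10) = -4*I*sqrt(10))
117 - B(-5) = 117 - (-4)*I*sqrt(10) = 117 + 4*I*sqrt(10)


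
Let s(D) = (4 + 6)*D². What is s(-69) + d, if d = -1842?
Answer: 45768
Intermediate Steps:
s(D) = 10*D²
s(-69) + d = 10*(-69)² - 1842 = 10*4761 - 1842 = 47610 - 1842 = 45768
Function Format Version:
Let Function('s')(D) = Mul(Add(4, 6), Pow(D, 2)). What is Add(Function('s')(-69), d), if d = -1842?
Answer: 45768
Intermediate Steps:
Function('s')(D) = Mul(10, Pow(D, 2))
Add(Function('s')(-69), d) = Add(Mul(10, Pow(-69, 2)), -1842) = Add(Mul(10, 4761), -1842) = Add(47610, -1842) = 45768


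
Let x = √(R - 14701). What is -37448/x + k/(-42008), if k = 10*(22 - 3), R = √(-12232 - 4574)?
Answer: -95/21004 - 37448/√(-14701 + I*√16806) ≈ -1.3662 + 308.85*I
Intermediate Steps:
R = I*√16806 (R = √(-16806) = I*√16806 ≈ 129.64*I)
k = 190 (k = 10*19 = 190)
x = √(-14701 + I*√16806) (x = √(I*√16806 - 14701) = √(-14701 + I*√16806) ≈ 0.5346 + 121.25*I)
-37448/x + k/(-42008) = -37448/√(-14701 + I*√16806) + 190/(-42008) = -37448/√(-14701 + I*√16806) + 190*(-1/42008) = -37448/√(-14701 + I*√16806) - 95/21004 = -95/21004 - 37448/√(-14701 + I*√16806)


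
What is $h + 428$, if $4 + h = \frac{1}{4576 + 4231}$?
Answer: $\frac{3734169}{8807} \approx 424.0$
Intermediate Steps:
$h = - \frac{35227}{8807}$ ($h = -4 + \frac{1}{4576 + 4231} = -4 + \frac{1}{8807} = - \frac{35227}{8807} \approx -3.9999$)
$h + 428 = - \frac{35227}{8807} + 428 = \frac{3734169}{8807}$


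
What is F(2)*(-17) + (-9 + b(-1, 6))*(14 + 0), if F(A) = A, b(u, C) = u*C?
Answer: -244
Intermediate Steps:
b(u, C) = C*u
F(2)*(-17) + (-9 + b(-1, 6))*(14 + 0) = 2*(-17) + (-9 + 6*(-1))*(14 + 0) = -34 + (-9 - 6)*14 = -34 - 15*14 = -34 - 210 = -244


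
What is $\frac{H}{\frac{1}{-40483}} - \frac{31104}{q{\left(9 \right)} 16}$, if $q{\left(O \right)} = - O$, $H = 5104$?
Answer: $-206625016$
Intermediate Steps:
$\frac{H}{\frac{1}{-40483}} - \frac{31104}{q{\left(9 \right)} 16} = \frac{5104}{\frac{1}{-40483}} - \frac{31104}{\left(-1\right) 9 \cdot 16} = \frac{5104}{- \frac{1}{40483}} - \frac{31104}{\left(-9\right) 16} = 5104 \left(-40483\right) - \frac{31104}{-144} = -206625232 - -216 = -206625232 + 216 = -206625016$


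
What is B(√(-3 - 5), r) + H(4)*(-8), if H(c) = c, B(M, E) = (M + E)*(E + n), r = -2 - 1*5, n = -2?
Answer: 31 - 18*I*√2 ≈ 31.0 - 25.456*I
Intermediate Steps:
r = -7 (r = -2 - 5 = -7)
B(M, E) = (-2 + E)*(E + M) (B(M, E) = (M + E)*(E - 2) = (E + M)*(-2 + E) = (-2 + E)*(E + M))
B(√(-3 - 5), r) + H(4)*(-8) = ((-7)² - 2*(-7) - 2*√(-3 - 5) - 7*√(-3 - 5)) + 4*(-8) = (49 + 14 - 4*I*√2 - 14*I*√2) - 32 = (63 - 18*I*√2) - 32 = 31 - 18*I*√2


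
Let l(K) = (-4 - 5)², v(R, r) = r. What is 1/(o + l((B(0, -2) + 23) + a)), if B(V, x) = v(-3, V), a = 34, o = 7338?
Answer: 1/7419 ≈ 0.00013479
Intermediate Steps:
B(V, x) = V
l(K) = 81 (l(K) = (-9)² = 81)
1/(o + l((B(0, -2) + 23) + a)) = 1/(7338 + 81) = 1/7419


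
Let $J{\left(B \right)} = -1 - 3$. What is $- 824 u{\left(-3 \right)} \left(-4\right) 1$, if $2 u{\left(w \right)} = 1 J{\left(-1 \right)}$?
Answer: $-6592$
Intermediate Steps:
$J{\left(B \right)} = -4$ ($J{\left(B \right)} = -1 - 3 = -4$)
$u{\left(w \right)} = -2$ ($u{\left(w \right)} = \frac{1 \left(-4\right)}{2} = \frac{1}{2} \left(-4\right) = -2$)
$- 824 u{\left(-3 \right)} \left(-4\right) 1 = - 824 \left(-2\right) \left(-4\right) 1 = - 824 \cdot 8 \cdot 1 = \left(-824\right) 8 = -6592$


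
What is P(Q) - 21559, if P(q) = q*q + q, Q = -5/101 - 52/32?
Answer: -14074357591/652864 ≈ -21558.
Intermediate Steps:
Q = -1353/808 (Q = -5*1/101 - 52*1/32 = -5/101 - 13/8 = -1353/808 ≈ -1.6745)
P(q) = q + q² (P(q) = q² + q = q + q²)
P(Q) - 21559 = -1353*(1 - 1353/808)/808 - 21559 = -1353/808*(-545/808) - 21559 = 737385/652864 - 21559 = -14074357591/652864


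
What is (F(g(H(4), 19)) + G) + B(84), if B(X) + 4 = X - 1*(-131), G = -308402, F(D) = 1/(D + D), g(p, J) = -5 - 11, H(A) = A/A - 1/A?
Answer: -9862113/32 ≈ -3.0819e+5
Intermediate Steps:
H(A) = 1 - 1/A
g(p, J) = -16
F(D) = 1/(2*D)
B(X) = 127 + X (B(X) = -4 + (X - 1*(-131)) = -4 + (X + 131) = -4 + (131 + X) = 127 + X)
(F(g(H(4), 19)) + G) + B(84) = ((½)/(-16) - 308402) + (127 + 84) = ((½)*(-1/16) - 308402) + 211 = (-1/32 - 308402) + 211 = -9868865/32 + 211 = -9862113/32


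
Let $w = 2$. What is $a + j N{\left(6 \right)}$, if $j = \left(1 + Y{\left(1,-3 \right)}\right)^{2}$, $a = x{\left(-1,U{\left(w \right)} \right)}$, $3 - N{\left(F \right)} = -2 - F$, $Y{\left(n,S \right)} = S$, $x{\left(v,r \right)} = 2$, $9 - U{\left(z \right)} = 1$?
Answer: $46$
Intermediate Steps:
$U{\left(z \right)} = 8$ ($U{\left(z \right)} = 9 - 1 = 8$)
$N{\left(F \right)} = 5 + F$ ($N{\left(F \right)} = 3 - \left(-2 - F\right) = 3 + \left(2 + F\right) = 5 + F$)
$a = 2$
$j = 4$ ($j = \left(1 - 3\right)^{2} = \left(-2\right)^{2} = 4$)
$a + j N{\left(6 \right)} = 2 + 4 \left(5 + 6\right) = 2 + 4 \cdot 11 = 2 + 44 = 46$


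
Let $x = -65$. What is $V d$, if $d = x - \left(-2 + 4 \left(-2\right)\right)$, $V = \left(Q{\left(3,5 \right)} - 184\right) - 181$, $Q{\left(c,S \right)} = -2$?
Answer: $20185$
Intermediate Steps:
$V = -367$ ($V = \left(-2 - 184\right) - 181 = -186 - 181 = -367$)
$d = -55$ ($d = -65 - \left(-2 + 4 \left(-2\right)\right) = -65 - \left(-2 - 8\right) = -65 - -10 = -65 + 10 = -55$)
$V d = \left(-367\right) \left(-55\right) = 20185$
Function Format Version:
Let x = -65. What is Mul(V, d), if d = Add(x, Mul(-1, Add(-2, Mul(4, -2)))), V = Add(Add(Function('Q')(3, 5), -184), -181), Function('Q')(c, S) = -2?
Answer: 20185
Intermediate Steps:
V = -367 (V = Add(Add(-2, -184), -181) = Add(-186, -181) = -367)
d = -55 (d = Add(-65, Mul(-1, Add(-2, Mul(4, -2)))) = Add(-65, Mul(-1, Add(-2, -8))) = Add(-65, Mul(-1, -10)) = Add(-65, 10) = -55)
Mul(V, d) = Mul(-367, -55) = 20185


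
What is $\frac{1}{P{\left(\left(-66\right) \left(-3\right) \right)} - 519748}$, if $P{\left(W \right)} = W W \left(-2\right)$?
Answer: $- \frac{1}{598156} \approx -1.6718 \cdot 10^{-6}$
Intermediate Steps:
$P{\left(W \right)} = - 2 W^{2}$ ($P{\left(W \right)} = W^{2} \left(-2\right) = - 2 W^{2}$)
$\frac{1}{P{\left(\left(-66\right) \left(-3\right) \right)} - 519748} = \frac{1}{- 2 \left(\left(-66\right) \left(-3\right)\right)^{2} - 519748} = \frac{1}{- 2 \cdot 198^{2} - 519748} = \frac{1}{\left(-2\right) 39204 - 519748} = \frac{1}{-78408 - 519748} = \frac{1}{-598156} = - \frac{1}{598156}$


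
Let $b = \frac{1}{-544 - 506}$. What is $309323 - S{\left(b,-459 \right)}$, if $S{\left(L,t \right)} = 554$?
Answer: $308769$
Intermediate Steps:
$b = - \frac{1}{1050}$ ($b = \frac{1}{-1050} = - \frac{1}{1050} \approx -0.00095238$)
$309323 - S{\left(b,-459 \right)} = 309323 - 554 = 308769$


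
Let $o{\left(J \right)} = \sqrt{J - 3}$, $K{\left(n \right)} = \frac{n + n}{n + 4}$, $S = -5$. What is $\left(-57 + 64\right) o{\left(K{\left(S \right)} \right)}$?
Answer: $7 \sqrt{7} \approx 18.52$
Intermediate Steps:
$K{\left(n \right)} = \frac{2 n}{4 + n}$
$o{\left(J \right)} = \sqrt{-3 + J}$
$\left(-57 + 64\right) o{\left(K{\left(S \right)} \right)} = \left(-57 + 64\right) \sqrt{-3 + 2 \left(-5\right) \frac{1}{4 - 5}} = 7 \sqrt{-3 + 2 \left(-5\right) \frac{1}{-1}} = 7 \sqrt{-3 + 2 \left(-5\right) \left(-1\right)} = 7 \sqrt{-3 + 10} = 7 \sqrt{7}$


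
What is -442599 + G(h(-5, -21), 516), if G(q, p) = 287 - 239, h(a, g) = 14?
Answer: -442551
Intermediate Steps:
G(q, p) = 48
-442599 + G(h(-5, -21), 516) = -442599 + 48 = -442551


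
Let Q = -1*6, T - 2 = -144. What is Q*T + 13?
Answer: 865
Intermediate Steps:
T = -142 (T = 2 - 144 = -142)
Q = -6
Q*T + 13 = -6*(-142) + 13 = 852 + 13 = 865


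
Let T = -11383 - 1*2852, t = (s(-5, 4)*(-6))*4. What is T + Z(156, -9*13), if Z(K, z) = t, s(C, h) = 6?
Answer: -14379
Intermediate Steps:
t = -144 (t = (6*(-6))*4 = -36*4 = -144)
Z(K, z) = -144
T = -14235 (T = -11383 - 2852 = -14235)
T + Z(156, -9*13) = -14235 - 144 = -14379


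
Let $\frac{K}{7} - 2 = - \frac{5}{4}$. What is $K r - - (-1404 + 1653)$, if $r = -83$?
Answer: $- \frac{747}{4} \approx -186.75$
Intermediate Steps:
$K = \frac{21}{4}$ ($K = 14 + 7 \left(- \frac{5}{4}\right) = 14 - \frac{35}{4} = \frac{21}{4} \approx 5.25$)
$K r - - (-1404 + 1653) = \frac{21}{4} \left(-83\right) - - (-1404 + 1653) = - \frac{1743}{4} - \left(-1\right) 249 = - \frac{1743}{4} - -249 = - \frac{1743}{4} + 249 = - \frac{747}{4}$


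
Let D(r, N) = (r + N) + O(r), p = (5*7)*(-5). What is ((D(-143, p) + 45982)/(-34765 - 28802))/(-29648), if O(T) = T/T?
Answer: 45665/1884634416 ≈ 2.4230e-5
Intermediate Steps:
p = -175 (p = 35*(-5) = -175)
O(T) = 1
D(r, N) = 1 + N + r (D(r, N) = (r + N) + 1 = (N + r) + 1 = 1 + N + r)
((D(-143, p) + 45982)/(-34765 - 28802))/(-29648) = (((1 - 175 - 143) + 45982)/(-34765 - 28802))/(-29648) = ((-317 + 45982)/(-63567))*(-1/29648) = (45665*(-1/63567))*(-1/29648) = -45665/63567*(-1/29648) = 45665/1884634416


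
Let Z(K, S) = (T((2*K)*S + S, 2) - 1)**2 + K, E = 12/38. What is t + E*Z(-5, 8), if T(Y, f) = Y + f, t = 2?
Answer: 30254/19 ≈ 1592.3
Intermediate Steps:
E = 6/19 (E = 12*(1/38) = 6/19 ≈ 0.31579)
Z(K, S) = K + (1 + S + 2*K*S)**2 (Z(K, S) = ((((2*K)*S + S) + 2) - 1)**2 + K = (((2*K*S + S) + 2) - 1)**2 + K = (((S + 2*K*S) + 2) - 1)**2 + K = ((2 + S + 2*K*S) - 1)**2 + K = (1 + S + 2*K*S)**2 + K = K + (1 + S + 2*K*S)**2)
t + E*Z(-5, 8) = 2 + 6*(-5 + (1 + 8*(1 + 2*(-5)))**2)/19 = 2 + 6*(-5 + (1 + 8*(1 - 10))**2)/19 = 2 + 6*(-5 + (1 + 8*(-9))**2)/19 = 2 + 6*(-5 + (1 - 72)**2)/19 = 2 + 6*(-5 + (-71)**2)/19 = 2 + 6*(-5 + 5041)/19 = 2 + (6/19)*5036 = 2 + 30216/19 = 30254/19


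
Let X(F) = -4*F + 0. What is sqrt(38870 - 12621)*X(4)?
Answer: -16*sqrt(26249) ≈ -2592.2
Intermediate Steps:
X(F) = -4*F
sqrt(38870 - 12621)*X(4) = sqrt(38870 - 12621)*(-4*4) = sqrt(26249)*(-16) = -16*sqrt(26249)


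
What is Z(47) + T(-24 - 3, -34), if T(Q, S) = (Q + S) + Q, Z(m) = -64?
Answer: -152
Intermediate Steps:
T(Q, S) = S + 2*Q
Z(47) + T(-24 - 3, -34) = -64 + (-34 + 2*(-24 - 3)) = -64 + (-34 + 2*(-27)) = -64 + (-34 - 54) = -64 - 88 = -152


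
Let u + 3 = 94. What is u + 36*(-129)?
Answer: -4553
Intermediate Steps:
u = 91 (u = -3 + 94 = 91)
u + 36*(-129) = 91 + 36*(-129) = 91 - 4644 = -4553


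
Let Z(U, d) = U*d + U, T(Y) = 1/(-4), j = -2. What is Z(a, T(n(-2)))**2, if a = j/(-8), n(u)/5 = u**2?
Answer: 9/256 ≈ 0.035156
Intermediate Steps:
n(u) = 5*u**2
a = 1/4 (a = -2/(-8) = -2*(-1/8) = 1/4 ≈ 0.25000)
T(Y) = -1/4
Z(U, d) = U + U*d
Z(a, T(n(-2)))**2 = ((1 - 1/4)/4)**2 = ((1/4)*(3/4))**2 = (3/16)**2 = 9/256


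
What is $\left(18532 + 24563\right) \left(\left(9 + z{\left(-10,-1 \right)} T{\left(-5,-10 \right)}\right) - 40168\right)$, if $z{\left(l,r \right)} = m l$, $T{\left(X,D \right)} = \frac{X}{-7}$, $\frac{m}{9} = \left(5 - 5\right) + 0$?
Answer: $-1730652105$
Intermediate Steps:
$m = 0$ ($m = 9 \left(\left(5 - 5\right) + 0\right) = 9 \left(0 + 0\right) = 9 \cdot 0 = 0$)
$T{\left(X,D \right)} = - \frac{X}{7}$ ($T{\left(X,D \right)} = X \left(- \frac{1}{7}\right) = - \frac{X}{7}$)
$z{\left(l,r \right)} = 0$ ($z{\left(l,r \right)} = 0 l = 0$)
$\left(18532 + 24563\right) \left(\left(9 + z{\left(-10,-1 \right)} T{\left(-5,-10 \right)}\right) - 40168\right) = \left(18532 + 24563\right) \left(\left(9 + 0 \left(\left(- \frac{1}{7}\right) \left(-5\right)\right)\right) - 40168\right) = 43095 \left(\left(9 + 0 \cdot \frac{5}{7}\right) - 40168\right) = 43095 \left(\left(9 + 0\right) - 40168\right) = 43095 \left(9 - 40168\right) = 43095 \left(-40159\right) = -1730652105$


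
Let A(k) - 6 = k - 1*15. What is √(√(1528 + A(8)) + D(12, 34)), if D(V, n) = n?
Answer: √(34 + √1527) ≈ 8.5485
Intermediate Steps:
A(k) = -9 + k (A(k) = 6 + (k - 1*15) = 6 + (k - 15) = 6 + (-15 + k) = -9 + k)
√(√(1528 + A(8)) + D(12, 34)) = √(√(1528 + (-9 + 8)) + 34) = √(√(1528 - 1) + 34) = √(√1527 + 34) = √(34 + √1527)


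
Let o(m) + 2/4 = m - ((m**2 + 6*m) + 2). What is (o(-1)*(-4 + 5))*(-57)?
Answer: -171/2 ≈ -85.500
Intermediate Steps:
o(m) = -5/2 - m**2 - 5*m (o(m) = -1/2 + (m - ((m**2 + 6*m) + 2)) = -1/2 + (m - (2 + m**2 + 6*m)) = -1/2 + (m + (-2 - m**2 - 6*m)) = -1/2 + (-2 - m**2 - 5*m) = -5/2 - m**2 - 5*m)
(o(-1)*(-4 + 5))*(-57) = ((-5/2 - 1*(-1)**2 - 5*(-1))*(-4 + 5))*(-57) = ((-5/2 - 1*1 + 5)*1)*(-57) = ((-5/2 - 1 + 5)*1)*(-57) = ((3/2)*1)*(-57) = (3/2)*(-57) = -171/2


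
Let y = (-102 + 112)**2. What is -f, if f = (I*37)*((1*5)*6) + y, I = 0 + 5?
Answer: -5650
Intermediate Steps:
I = 5
y = 100 (y = 10**2 = 100)
f = 5650 (f = (5*37)*((1*5)*6) + 100 = 185*(5*6) + 100 = 185*30 + 100 = 5550 + 100 = 5650)
-f = -1*5650 = -5650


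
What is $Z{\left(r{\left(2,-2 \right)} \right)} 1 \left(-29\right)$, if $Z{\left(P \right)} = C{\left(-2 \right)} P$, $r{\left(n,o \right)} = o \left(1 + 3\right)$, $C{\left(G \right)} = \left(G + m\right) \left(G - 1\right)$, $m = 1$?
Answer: $696$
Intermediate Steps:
$C{\left(G \right)} = \left(1 + G\right) \left(-1 + G\right)$ ($C{\left(G \right)} = \left(G + 1\right) \left(G - 1\right) = \left(1 + G\right) \left(-1 + G\right)$)
$r{\left(n,o \right)} = 4 o$ ($r{\left(n,o \right)} = o 4 = 4 o$)
$Z{\left(P \right)} = 3 P$ ($Z{\left(P \right)} = \left(-1 + \left(-2\right)^{2}\right) P = \left(-1 + 4\right) P = 3 P$)
$Z{\left(r{\left(2,-2 \right)} \right)} 1 \left(-29\right) = 3 \cdot 4 \left(-2\right) 1 \left(-29\right) = 3 \left(-8\right) \left(-29\right) = \left(-24\right) \left(-29\right) = 696$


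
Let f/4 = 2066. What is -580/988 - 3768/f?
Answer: -266122/255151 ≈ -1.0430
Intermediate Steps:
f = 8264 (f = 4*2066 = 8264)
-580/988 - 3768/f = -580/988 - 3768/8264 = -580*1/988 - 3768*1/8264 = -145/247 - 471/1033 = -266122/255151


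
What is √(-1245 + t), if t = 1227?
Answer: 3*I*√2 ≈ 4.2426*I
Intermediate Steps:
√(-1245 + t) = √(-1245 + 1227) = √(-18) = 3*I*√2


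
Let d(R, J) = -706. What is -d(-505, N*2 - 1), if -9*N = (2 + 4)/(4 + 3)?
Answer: 706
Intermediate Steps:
N = -2/21 (N = -(2 + 4)/(9*(4 + 3)) = -2/(3*7) = -⅑*6/7 = -2/21 ≈ -0.095238)
-d(-505, N*2 - 1) = -1*(-706) = 706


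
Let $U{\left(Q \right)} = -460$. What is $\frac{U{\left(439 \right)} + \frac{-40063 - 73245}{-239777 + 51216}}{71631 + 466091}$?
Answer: $- \frac{43312376}{50696699021} \approx -0.00085434$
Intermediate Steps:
$\frac{U{\left(439 \right)} + \frac{-40063 - 73245}{-239777 + 51216}}{71631 + 466091} = \frac{-460 + \frac{-40063 - 73245}{-239777 + 51216}}{71631 + 466091} = \frac{-460 - \frac{113308}{-188561}}{537722} = \left(-460 - - \frac{113308}{188561}\right) \frac{1}{537722} = \left(-460 + \frac{113308}{188561}\right) \frac{1}{537722} = \left(- \frac{86624752}{188561}\right) \frac{1}{537722} = - \frac{43312376}{50696699021}$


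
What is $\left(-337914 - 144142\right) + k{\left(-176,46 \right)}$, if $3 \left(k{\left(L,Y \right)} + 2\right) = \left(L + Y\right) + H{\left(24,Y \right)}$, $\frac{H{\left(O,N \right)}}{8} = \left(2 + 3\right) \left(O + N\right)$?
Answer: $-481168$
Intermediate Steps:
$H{\left(O,N \right)} = 40 N + 40 O$ ($H{\left(O,N \right)} = 8 \left(2 + 3\right) \left(O + N\right) = 8 \cdot 5 \left(N + O\right) = 8 \left(5 N + 5 O\right) = 40 N + 40 O$)
$k{\left(L,Y \right)} = 318 + \frac{L}{3} + \frac{41 Y}{3}$ ($k{\left(L,Y \right)} = -2 + \frac{\left(L + Y\right) + \left(40 Y + 40 \cdot 24\right)}{3} = -2 + \frac{\left(L + Y\right) + \left(40 Y + 960\right)}{3} = -2 + \frac{\left(L + Y\right) + \left(960 + 40 Y\right)}{3} = -2 + \frac{960 + L + 41 Y}{3} = -2 + \left(320 + \frac{L}{3} + \frac{41 Y}{3}\right) = 318 + \frac{L}{3} + \frac{41 Y}{3}$)
$\left(-337914 - 144142\right) + k{\left(-176,46 \right)} = \left(-337914 - 144142\right) + \left(318 + \frac{1}{3} \left(-176\right) + \frac{41}{3} \cdot 46\right) = -482056 + \left(318 - \frac{176}{3} + \frac{1886}{3}\right) = -482056 + 888 = -481168$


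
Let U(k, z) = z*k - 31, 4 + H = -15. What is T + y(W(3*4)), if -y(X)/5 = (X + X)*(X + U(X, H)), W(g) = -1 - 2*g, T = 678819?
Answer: 783569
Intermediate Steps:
H = -19 (H = -4 - 15 = -19)
U(k, z) = -31 + k*z (U(k, z) = k*z - 31 = -31 + k*z)
y(X) = -10*X*(-31 - 18*X) (y(X) = -5*(X + X)*(X + (-31 + X*(-19))) = -5*2*X*(X + (-31 - 19*X)) = -5*2*X*(-31 - 18*X) = -10*X*(-31 - 18*X))
T + y(W(3*4)) = 678819 + 10*(-1 - 6*4)*(31 + 18*(-1 - 6*4)) = 678819 + 10*(-1 - 2*12)*(31 + 18*(-1 - 2*12)) = 678819 + 10*(-1 - 24)*(31 + 18*(-1 - 24)) = 678819 + 10*(-25)*(31 + 18*(-25)) = 678819 + 10*(-25)*(31 - 450) = 678819 + 10*(-25)*(-419) = 678819 + 104750 = 783569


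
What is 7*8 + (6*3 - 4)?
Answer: 70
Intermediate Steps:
7*8 + (6*3 - 4) = 56 + (18 - 4) = 56 + 14 = 70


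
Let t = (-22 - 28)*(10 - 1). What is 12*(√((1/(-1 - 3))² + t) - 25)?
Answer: -300 + 3*I*√7199 ≈ -300.0 + 254.54*I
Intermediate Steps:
t = -450 (t = -50*9 = -450)
12*(√((1/(-1 - 3))² + t) - 25) = 12*(√((1/(-1 - 3))² - 450) - 25) = 12*(√((1/(-4))² - 450) - 25) = 12*(√((-¼)² - 450) - 25) = 12*(√(1/16 - 450) - 25) = 12*(√(-7199/16) - 25) = 12*(I*√7199/4 - 25) = 12*(-25 + I*√7199/4) = -300 + 3*I*√7199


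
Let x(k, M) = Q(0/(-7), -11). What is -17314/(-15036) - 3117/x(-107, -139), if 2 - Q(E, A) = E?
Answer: -5854073/3759 ≈ -1557.3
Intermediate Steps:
Q(E, A) = 2 - E
x(k, M) = 2 (x(k, M) = 2 - 0/(-7) = 2 - 0*(-1)/7 = 2 - 1*0 = 2 + 0 = 2)
-17314/(-15036) - 3117/x(-107, -139) = -17314/(-15036) - 3117/2 = -17314*(-1/15036) - 3117*½ = 8657/7518 - 3117/2 = -5854073/3759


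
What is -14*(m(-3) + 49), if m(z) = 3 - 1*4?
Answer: -672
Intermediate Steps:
m(z) = -1 (m(z) = 3 - 4 = -1)
-14*(m(-3) + 49) = -14*(-1 + 49) = -14*48 = -672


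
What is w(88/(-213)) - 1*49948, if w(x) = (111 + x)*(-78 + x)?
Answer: -2659506422/45369 ≈ -58619.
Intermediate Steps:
w(x) = (-78 + x)*(111 + x)
w(88/(-213)) - 1*49948 = (-8658 + (88/(-213))**2 + 33*(88/(-213))) - 1*49948 = (-8658 + (88*(-1/213))**2 + 33*(88*(-1/213))) - 49948 = (-8658 + (-88/213)**2 + 33*(-88/213)) - 49948 = (-8658 + 7744/45369 - 968/71) - 49948 = -393415610/45369 - 49948 = -2659506422/45369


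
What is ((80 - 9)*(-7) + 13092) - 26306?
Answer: -13711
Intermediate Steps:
((80 - 9)*(-7) + 13092) - 26306 = (71*(-7) + 13092) - 26306 = (-497 + 13092) - 26306 = 12595 - 26306 = -13711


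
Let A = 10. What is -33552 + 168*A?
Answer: -31872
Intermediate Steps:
-33552 + 168*A = -33552 + 168*10 = -33552 + 1680 = -31872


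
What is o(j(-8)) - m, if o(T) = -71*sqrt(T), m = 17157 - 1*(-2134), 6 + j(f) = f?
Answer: -19291 - 71*I*sqrt(14) ≈ -19291.0 - 265.66*I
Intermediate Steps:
j(f) = -6 + f
m = 19291 (m = 17157 + 2134 = 19291)
o(j(-8)) - m = -71*sqrt(-6 - 8) - 1*19291 = -71*I*sqrt(14) - 19291 = -19291 - 71*I*sqrt(14)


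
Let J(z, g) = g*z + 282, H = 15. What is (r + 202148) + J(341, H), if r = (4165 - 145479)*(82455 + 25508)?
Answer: -15256475837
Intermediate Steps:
r = -15256683382 (r = -141314*107963 = -15256683382)
J(z, g) = 282 + g*z
(r + 202148) + J(341, H) = (-15256683382 + 202148) + (282 + 15*341) = -15256481234 + (282 + 5115) = -15256481234 + 5397 = -15256475837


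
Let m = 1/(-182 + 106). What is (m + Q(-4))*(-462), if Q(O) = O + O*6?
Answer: 491799/38 ≈ 12942.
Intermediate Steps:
Q(O) = 7*O (Q(O) = O + 6*O = 7*O)
m = -1/76 (m = 1/(-76) = -1/76 ≈ -0.013158)
(m + Q(-4))*(-462) = (-1/76 + 7*(-4))*(-462) = (-1/76 - 28)*(-462) = -2129/76*(-462) = 491799/38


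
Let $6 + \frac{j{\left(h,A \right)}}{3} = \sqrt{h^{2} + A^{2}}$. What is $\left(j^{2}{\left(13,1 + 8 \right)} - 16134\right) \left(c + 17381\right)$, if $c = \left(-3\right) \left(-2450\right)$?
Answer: $-335352360 - 13354740 \sqrt{10} \approx -3.7758 \cdot 10^{8}$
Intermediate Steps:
$j{\left(h,A \right)} = -18 + 3 \sqrt{A^{2} + h^{2}}$ ($j{\left(h,A \right)} = -18 + 3 \sqrt{h^{2} + A^{2}} = -18 + 3 \sqrt{A^{2} + h^{2}}$)
$c = 7350$
$\left(j^{2}{\left(13,1 + 8 \right)} - 16134\right) \left(c + 17381\right) = \left(\left(-18 + 3 \sqrt{\left(1 + 8\right)^{2} + 13^{2}}\right)^{2} - 16134\right) \left(7350 + 17381\right) = \left(\left(-18 + 3 \sqrt{9^{2} + 169}\right)^{2} - 16134\right) 24731 = \left(\left(-18 + 3 \sqrt{81 + 169}\right)^{2} - 16134\right) 24731 = \left(\left(-18 + 3 \sqrt{250}\right)^{2} - 16134\right) 24731 = \left(\left(-18 + 3 \cdot 5 \sqrt{10}\right)^{2} - 16134\right) 24731 = \left(\left(-18 + 15 \sqrt{10}\right)^{2} - 16134\right) 24731 = \left(-16134 + \left(-18 + 15 \sqrt{10}\right)^{2}\right) 24731 = -399009954 + 24731 \left(-18 + 15 \sqrt{10}\right)^{2}$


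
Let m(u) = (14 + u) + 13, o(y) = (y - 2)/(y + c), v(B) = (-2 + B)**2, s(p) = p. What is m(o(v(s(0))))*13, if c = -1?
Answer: 1079/3 ≈ 359.67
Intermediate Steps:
o(y) = (-2 + y)/(-1 + y) (o(y) = (y - 2)/(y - 1) = (-2 + y)/(-1 + y))
m(u) = 27 + u
m(o(v(s(0))))*13 = (27 + (-2 + (-2 + 0)**2)/(-1 + (-2 + 0)**2))*13 = (27 + (-2 + (-2)**2)/(-1 + (-2)**2))*13 = (27 + (-2 + 4)/(-1 + 4))*13 = (27 + 2/3)*13 = (83/3)*13 = 1079/3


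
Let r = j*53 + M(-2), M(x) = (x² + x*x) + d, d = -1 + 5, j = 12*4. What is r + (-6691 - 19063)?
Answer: -23198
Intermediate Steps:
j = 48
d = 4
M(x) = 4 + 2*x² (M(x) = (x² + x*x) + 4 = (x² + x²) + 4 = 2*x² + 4 = 4 + 2*x²)
r = 2556 (r = 48*53 + (4 + 2*(-2)²) = 2544 + (4 + 2*4) = 2544 + (4 + 8) = 2544 + 12 = 2556)
r + (-6691 - 19063) = 2556 + (-6691 - 19063) = 2556 - 25754 = -23198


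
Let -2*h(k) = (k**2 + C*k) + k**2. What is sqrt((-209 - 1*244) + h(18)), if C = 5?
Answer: I*sqrt(822) ≈ 28.671*I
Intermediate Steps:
h(k) = -k**2 - 5*k/2 (h(k) = -((k**2 + 5*k) + k**2)/2 = -(2*k**2 + 5*k)/2 = -k**2 - 5*k/2)
sqrt((-209 - 1*244) + h(18)) = sqrt((-209 - 1*244) - 1/2*18*(5 + 2*18)) = sqrt((-209 - 244) - 1/2*18*(5 + 36)) = sqrt(-453 - 1/2*18*41) = sqrt(-453 - 369) = sqrt(-822) = I*sqrt(822)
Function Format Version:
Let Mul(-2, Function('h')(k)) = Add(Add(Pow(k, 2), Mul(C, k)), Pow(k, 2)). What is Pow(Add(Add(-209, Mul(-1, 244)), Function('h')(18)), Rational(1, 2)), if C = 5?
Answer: Mul(I, Pow(822, Rational(1, 2))) ≈ Mul(28.671, I)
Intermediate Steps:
Function('h')(k) = Add(Mul(-1, Pow(k, 2)), Mul(Rational(-5, 2), k)) (Function('h')(k) = Mul(Rational(-1, 2), Add(Add(Pow(k, 2), Mul(5, k)), Pow(k, 2))) = Mul(Rational(-1, 2), Add(Mul(2, Pow(k, 2)), Mul(5, k))) = Add(Mul(-1, Pow(k, 2)), Mul(Rational(-5, 2), k)))
Pow(Add(Add(-209, Mul(-1, 244)), Function('h')(18)), Rational(1, 2)) = Pow(Add(Add(-209, Mul(-1, 244)), Mul(Rational(-1, 2), 18, Add(5, Mul(2, 18)))), Rational(1, 2)) = Pow(Add(Add(-209, -244), Mul(Rational(-1, 2), 18, Add(5, 36))), Rational(1, 2)) = Pow(Add(-453, Mul(Rational(-1, 2), 18, 41)), Rational(1, 2)) = Pow(Add(-453, -369), Rational(1, 2)) = Pow(-822, Rational(1, 2)) = Mul(I, Pow(822, Rational(1, 2)))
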